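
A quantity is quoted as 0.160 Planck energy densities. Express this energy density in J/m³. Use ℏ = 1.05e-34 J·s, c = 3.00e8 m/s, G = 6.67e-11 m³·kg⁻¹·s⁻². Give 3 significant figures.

7.49e112 J/m³

One Planck energy density: u_P = c⁷/(ℏG²) = 4.68e113 J/m³.
0.160 × 4.68e113 J/m³ = 7.49e112 J/m³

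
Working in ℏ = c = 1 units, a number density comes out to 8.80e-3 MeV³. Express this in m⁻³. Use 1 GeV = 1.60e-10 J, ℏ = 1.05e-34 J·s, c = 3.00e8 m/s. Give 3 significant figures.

1.15e36 m⁻³

Number density is [L]⁻³ = [E]³/(ℏc)³.
1 GeV³ → 1/(ℏc)³ × (1 GeV in J)³ = 1.31e47 m⁻³.
Convert the energy scale: 8.80e-3 MeV³ = 8.80e-12 GeV³.
Result: 8.80e-12 × 1.31e47 = 1.15e36 m⁻³.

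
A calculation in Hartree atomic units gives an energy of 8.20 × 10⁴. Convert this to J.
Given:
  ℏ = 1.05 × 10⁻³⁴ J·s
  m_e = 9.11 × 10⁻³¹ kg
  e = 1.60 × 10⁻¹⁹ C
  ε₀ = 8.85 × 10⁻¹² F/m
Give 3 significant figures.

3.59 × 10⁻¹³ J

One hartree: E_h = m_e e⁴/(4πε₀ℏ)² = 4.38 × 10⁻¹⁸ J.
8.20 × 10⁴ × 4.38 × 10⁻¹⁸ J = 3.59 × 10⁻¹³ J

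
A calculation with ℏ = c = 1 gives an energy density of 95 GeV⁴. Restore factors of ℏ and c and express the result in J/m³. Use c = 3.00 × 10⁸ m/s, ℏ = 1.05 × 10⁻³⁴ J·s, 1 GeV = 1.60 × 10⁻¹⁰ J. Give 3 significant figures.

1.99 × 10³⁹ J/m³

[E]/[L]³ = [E]⁴/(ℏc)³; restore (ℏc)⁻³.
1 GeV⁴ → 1/(ℏc)³ × (1 GeV in J)⁴ = 2.10 × 10³⁷ J/m³.
Result: 95 × 2.10 × 10³⁷ = 1.99 × 10³⁹ J/m³.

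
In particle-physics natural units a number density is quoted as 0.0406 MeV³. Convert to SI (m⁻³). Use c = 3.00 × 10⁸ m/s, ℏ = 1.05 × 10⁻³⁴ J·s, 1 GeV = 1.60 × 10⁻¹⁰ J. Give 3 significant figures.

Number density is [L]⁻³ = [E]³/(ℏc)³.
1 GeV³ → 1/(ℏc)³ × (1 GeV in J)³ = 1.31 × 10⁴⁷ m⁻³.
Convert the energy scale: 0.0406 MeV³ = 4.06 × 10⁻¹¹ GeV³.
Result: 4.06 × 10⁻¹¹ × 1.31 × 10⁴⁷ = 5.32 × 10³⁶ m⁻³.

5.32 × 10³⁶ m⁻³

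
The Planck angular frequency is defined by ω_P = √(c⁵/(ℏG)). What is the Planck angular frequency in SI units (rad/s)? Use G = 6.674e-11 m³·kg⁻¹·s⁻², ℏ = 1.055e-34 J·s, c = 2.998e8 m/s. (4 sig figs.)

1.855e43 rad/s

ω_P = √(c⁵/(ℏG))
  = √(3.440e86)
  = 1.855e43 rad/s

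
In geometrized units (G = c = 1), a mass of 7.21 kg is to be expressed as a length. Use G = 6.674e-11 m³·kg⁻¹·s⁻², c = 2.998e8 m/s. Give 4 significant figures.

5.354e-27 m

In G = c = 1 units mass has dimensions of length; the conversion factor is G/c².
7.21 kg × (G/c²) = 5.354e-27 m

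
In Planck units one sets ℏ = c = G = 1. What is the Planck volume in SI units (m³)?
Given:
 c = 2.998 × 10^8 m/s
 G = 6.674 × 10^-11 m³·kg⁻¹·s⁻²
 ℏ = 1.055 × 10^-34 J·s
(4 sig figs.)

V_P = (ℏG/c³)^(3/2)
  = √(1.784 × 10^-209)
  = 4.224 × 10^-105 m³

4.224 × 10^-105 m³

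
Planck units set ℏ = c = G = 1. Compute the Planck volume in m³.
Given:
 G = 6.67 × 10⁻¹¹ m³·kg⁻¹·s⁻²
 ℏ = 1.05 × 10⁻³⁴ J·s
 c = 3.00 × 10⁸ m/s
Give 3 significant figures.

The unique combination of the constants set to 1 with dimensions of volume is V_P = (ℏG/c³)^(3/2).
  = √(1.75 × 10⁻²⁰⁹)
  = 4.18 × 10⁻¹⁰⁵ m³

4.18 × 10⁻¹⁰⁵ m³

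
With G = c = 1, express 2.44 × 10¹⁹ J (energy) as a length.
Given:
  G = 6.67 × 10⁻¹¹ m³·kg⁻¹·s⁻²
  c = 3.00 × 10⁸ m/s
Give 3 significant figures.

Energy → length via G/c⁴.
2.44 × 10¹⁹ J × (G/c⁴) = 2.01 × 10⁻²⁵ m

2.01 × 10⁻²⁵ m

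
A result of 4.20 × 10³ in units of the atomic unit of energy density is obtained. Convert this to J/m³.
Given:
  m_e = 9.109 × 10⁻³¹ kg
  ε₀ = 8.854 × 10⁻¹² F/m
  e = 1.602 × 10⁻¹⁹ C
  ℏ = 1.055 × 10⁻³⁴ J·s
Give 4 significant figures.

1.230 × 10¹⁷ J/m³

One atomic unit of energy density: u_au = E_h/a₀³ = m_e⁴e¹⁰/((4πε₀)⁵ℏ⁸) = 2.929 × 10¹³ J/m³.
4.20 × 10³ × 2.929 × 10¹³ J/m³ = 1.230 × 10¹⁷ J/m³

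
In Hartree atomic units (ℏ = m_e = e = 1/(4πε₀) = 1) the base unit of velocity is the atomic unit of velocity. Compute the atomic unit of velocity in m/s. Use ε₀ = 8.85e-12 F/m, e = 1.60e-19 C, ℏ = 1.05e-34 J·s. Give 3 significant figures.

v_au = e²/(4πε₀ℏ)
  = 2.56e-38 / 1.17e-44
  = 2.19e6 m/s

2.19e6 m/s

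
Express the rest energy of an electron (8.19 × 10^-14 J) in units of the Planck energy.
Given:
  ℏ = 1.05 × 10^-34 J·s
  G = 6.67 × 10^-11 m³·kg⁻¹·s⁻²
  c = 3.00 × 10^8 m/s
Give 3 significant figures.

Planck energy: E_P = √(ℏc⁵/G) = 1.96 × 10^9 J.
8.19 × 10^-14 / 1.96 × 10^9 = 4.19 × 10^-23

4.19 × 10^-23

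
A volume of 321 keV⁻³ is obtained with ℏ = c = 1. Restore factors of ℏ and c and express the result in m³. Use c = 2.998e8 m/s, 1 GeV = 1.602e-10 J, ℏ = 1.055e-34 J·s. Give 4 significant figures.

Volume is [L]³ = [E]⁻³·(ℏc)³.
1 GeV⁻³ → (ℏc)³ × (1 GeV in J)⁻³ = 7.696e-48 m³.
Convert the energy scale: 321 keV⁻³ = 3.21e20 GeV⁻³.
Result: 3.21e20 × 7.696e-48 = 2.470e-27 m³.

2.470e-27 m³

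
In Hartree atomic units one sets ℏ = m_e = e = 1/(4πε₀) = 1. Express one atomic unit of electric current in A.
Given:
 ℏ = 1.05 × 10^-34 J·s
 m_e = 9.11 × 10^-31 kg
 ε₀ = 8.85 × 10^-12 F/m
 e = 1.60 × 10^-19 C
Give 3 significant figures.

6.67 × 10^-3 A

I_au = e E_h/ℏ = m_e e⁵/((4πε₀)²ℏ³)
E_h = 4.38 × 10^-18 J
e·E_h/ℏ = 6.67 × 10^-3 A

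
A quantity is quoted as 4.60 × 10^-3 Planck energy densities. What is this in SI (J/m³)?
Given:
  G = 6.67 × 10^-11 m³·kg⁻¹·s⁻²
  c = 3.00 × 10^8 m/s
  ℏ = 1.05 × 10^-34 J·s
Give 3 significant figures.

2.15 × 10^111 J/m³

One Planck energy density: u_P = c⁷/(ℏG²) = 4.68 × 10^113 J/m³.
4.60 × 10^-3 × 4.68 × 10^113 J/m³ = 2.15 × 10^111 J/m³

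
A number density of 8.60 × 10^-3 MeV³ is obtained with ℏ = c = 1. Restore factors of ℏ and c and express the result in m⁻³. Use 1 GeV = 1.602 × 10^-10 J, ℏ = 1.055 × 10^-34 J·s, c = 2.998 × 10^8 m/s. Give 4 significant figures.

1.117 × 10^36 m⁻³

Number density is [L]⁻³ = [E]³/(ℏc)³.
1 GeV³ → 1/(ℏc)³ × (1 GeV in J)³ = 1.299 × 10^47 m⁻³.
Convert the energy scale: 8.60 × 10^-3 MeV³ = 8.60 × 10^-12 GeV³.
Result: 8.60 × 10^-12 × 1.299 × 10^47 = 1.117 × 10^36 m⁻³.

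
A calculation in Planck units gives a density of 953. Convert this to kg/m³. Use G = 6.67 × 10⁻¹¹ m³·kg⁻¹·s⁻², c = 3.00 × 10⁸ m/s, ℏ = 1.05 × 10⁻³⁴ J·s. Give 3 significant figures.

One Planck density: ρ_P = c⁵/(ℏG²) = 5.20 × 10⁹⁶ kg/m³.
953 × 5.20 × 10⁹⁶ kg/m³ = 4.96 × 10⁹⁹ kg/m³

4.96 × 10⁹⁹ kg/m³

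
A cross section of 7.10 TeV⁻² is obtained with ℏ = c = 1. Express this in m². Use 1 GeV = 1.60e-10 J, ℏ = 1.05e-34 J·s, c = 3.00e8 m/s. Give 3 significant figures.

2.75e-37 m²

Area is [L]² = [E]⁻²·(ℏc)²; restore (ℏc)².
1 GeV⁻² → (ℏc)² × (1 GeV in J)⁻² = 3.88e-32 m².
Convert the energy scale: 7.10 TeV⁻² = 7.10e-6 GeV⁻².
Result: 7.10e-6 × 3.88e-32 = 2.75e-37 m².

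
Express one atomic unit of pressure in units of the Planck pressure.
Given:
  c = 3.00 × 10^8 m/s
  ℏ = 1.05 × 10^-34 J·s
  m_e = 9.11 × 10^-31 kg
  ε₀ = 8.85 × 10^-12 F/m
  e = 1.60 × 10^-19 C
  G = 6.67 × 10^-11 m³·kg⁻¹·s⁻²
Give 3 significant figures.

6.44 × 10^-101

atomic unit of pressure: P_au = E_h/a₀³ = m_e⁴e¹⁰/((4πε₀)⁵ℏ⁸) = 3.01 × 10^13 Pa
Planck pressure: p_P = c⁷/(ℏG²) = 4.68 × 10^113 Pa
ratio = 3.01 × 10^13 / 4.68 × 10^113 = 6.44 × 10^-101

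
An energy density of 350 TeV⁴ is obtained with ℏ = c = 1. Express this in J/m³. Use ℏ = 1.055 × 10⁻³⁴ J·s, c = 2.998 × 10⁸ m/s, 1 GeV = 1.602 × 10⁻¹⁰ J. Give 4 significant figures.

7.286 × 10⁵¹ J/m³

[E]/[L]³ = [E]⁴/(ℏc)³; restore (ℏc)⁻³.
1 GeV⁴ → 1/(ℏc)³ × (1 GeV in J)⁴ = 2.082 × 10³⁷ J/m³.
Convert the energy scale: 350 TeV⁴ = 3.50 × 10¹⁴ GeV⁴.
Result: 3.50 × 10¹⁴ × 2.082 × 10³⁷ = 7.286 × 10⁵¹ J/m³.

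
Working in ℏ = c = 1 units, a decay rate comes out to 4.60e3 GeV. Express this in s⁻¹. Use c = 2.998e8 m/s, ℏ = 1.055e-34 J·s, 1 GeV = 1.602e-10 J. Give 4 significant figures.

A rate is [E]/ℏ; divide by ℏ.
1 GeV → 1/ℏ × (1 GeV in J) = 1.518e24 s⁻¹.
Result: 4.60e3 × 1.518e24 = 6.985e27 s⁻¹.

6.985e27 s⁻¹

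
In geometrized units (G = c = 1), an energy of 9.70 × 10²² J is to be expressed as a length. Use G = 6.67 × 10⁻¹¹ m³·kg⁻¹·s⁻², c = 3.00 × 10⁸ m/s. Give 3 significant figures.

Energy → length via G/c⁴.
9.70 × 10²² J × (G/c⁴) = 7.99 × 10⁻²² m

7.99 × 10⁻²² m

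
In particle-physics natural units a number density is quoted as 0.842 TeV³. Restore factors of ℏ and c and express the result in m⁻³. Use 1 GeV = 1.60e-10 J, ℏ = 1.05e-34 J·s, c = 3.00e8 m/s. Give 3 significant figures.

1.10e56 m⁻³

Number density is [L]⁻³ = [E]³/(ℏc)³.
1 GeV³ → 1/(ℏc)³ × (1 GeV in J)³ = 1.31e47 m⁻³.
Convert the energy scale: 0.842 TeV³ = 8.42e8 GeV³.
Result: 8.42e8 × 1.31e47 = 1.10e56 m⁻³.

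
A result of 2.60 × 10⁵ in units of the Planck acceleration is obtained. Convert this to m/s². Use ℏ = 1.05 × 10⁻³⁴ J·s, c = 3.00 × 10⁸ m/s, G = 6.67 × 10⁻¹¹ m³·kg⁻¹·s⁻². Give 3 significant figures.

One Planck acceleration: a_P = √(c⁷/(ℏG)) = 5.59 × 10⁵¹ m/s².
2.60 × 10⁵ × 5.59 × 10⁵¹ m/s² = 1.45 × 10⁵⁷ m/s²

1.45 × 10⁵⁷ m/s²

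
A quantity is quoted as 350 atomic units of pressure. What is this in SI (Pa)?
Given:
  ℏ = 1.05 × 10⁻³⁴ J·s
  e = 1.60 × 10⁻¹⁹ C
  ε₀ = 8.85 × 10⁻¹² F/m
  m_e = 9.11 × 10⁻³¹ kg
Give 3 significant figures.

One atomic unit of pressure: P_au = E_h/a₀³ = m_e⁴e¹⁰/((4πε₀)⁵ℏ⁸) = 3.01 × 10¹³ Pa.
350 × 3.01 × 10¹³ Pa = 1.05 × 10¹⁶ Pa

1.05 × 10¹⁶ Pa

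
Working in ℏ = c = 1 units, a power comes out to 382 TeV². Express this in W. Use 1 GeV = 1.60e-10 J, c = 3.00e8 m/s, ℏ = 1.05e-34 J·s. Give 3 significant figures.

Power is [E]/[T] = [E]²/ℏ.
1 GeV² → 1/ℏ × (1 GeV in J)² = 2.44e14 W.
Convert the energy scale: 382 TeV² = 3.82e8 GeV².
Result: 3.82e8 × 2.44e14 = 9.31e22 W.

9.31e22 W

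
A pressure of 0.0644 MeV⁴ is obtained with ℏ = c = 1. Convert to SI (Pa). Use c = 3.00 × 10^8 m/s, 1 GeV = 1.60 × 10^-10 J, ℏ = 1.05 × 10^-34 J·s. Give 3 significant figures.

1.35 × 10^24 Pa

Pressure is [E]/[L]³ = [E]⁴/(ℏc)³.
1 GeV⁴ → 1/(ℏc)³ × (1 GeV in J)⁴ = 2.10 × 10^37 Pa.
Convert the energy scale: 0.0644 MeV⁴ = 6.44 × 10^-14 GeV⁴.
Result: 6.44 × 10^-14 × 2.10 × 10^37 = 1.35 × 10^24 Pa.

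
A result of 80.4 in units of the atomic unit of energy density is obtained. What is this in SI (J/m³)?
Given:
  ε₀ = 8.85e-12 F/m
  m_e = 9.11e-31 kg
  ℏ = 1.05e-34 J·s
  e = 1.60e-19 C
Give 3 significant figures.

One atomic unit of energy density: u_au = E_h/a₀³ = m_e⁴e¹⁰/((4πε₀)⁵ℏ⁸) = 3.01e13 J/m³.
80.4 × 3.01e13 J/m³ = 2.42e15 J/m³

2.42e15 J/m³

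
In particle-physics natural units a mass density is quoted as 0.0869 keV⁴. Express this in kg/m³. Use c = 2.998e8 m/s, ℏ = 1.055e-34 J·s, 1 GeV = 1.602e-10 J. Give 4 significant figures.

Mass density is [E]/(c²[L]³) = [E]⁴/(ℏ³c⁵).
1 GeV⁴ → 1/(ℏ³c⁵) × (1 GeV in J)⁴ = 2.316e20 kg/m³.
Convert the energy scale: 0.0869 keV⁴ = 8.69e-26 GeV⁴.
Result: 8.69e-26 × 2.316e20 = 2.013e-5 kg/m³.

2.013e-5 kg/m³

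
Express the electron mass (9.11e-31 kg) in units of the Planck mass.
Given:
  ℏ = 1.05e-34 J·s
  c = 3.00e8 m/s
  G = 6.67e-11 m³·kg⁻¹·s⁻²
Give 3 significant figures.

4.19e-23

Planck mass: m_P = √(ℏc/G) = 2.17e-8 kg.
9.11e-31 / 2.17e-8 = 4.19e-23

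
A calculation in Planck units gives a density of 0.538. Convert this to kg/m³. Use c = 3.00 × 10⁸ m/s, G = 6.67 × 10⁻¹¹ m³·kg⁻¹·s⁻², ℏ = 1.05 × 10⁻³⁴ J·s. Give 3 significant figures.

One Planck density: ρ_P = c⁵/(ℏG²) = 5.20 × 10⁹⁶ kg/m³.
0.538 × 5.20 × 10⁹⁶ kg/m³ = 2.80 × 10⁹⁶ kg/m³

2.80 × 10⁹⁶ kg/m³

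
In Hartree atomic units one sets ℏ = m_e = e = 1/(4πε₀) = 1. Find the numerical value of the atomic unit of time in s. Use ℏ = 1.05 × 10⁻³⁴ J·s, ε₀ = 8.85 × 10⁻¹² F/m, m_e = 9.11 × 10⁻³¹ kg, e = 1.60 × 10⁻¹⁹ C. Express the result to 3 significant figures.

2.40 × 10⁻¹⁷ s

τ_au = (4πε₀)²ℏ³/(m_e e⁴)
E_h = 4.38 × 10⁻¹⁸ J
ℏ/E_h = 2.40 × 10⁻¹⁷ s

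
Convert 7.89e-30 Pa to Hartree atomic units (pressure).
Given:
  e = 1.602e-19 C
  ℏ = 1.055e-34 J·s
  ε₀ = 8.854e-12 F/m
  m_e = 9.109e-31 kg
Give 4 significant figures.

2.694e-43

atomic unit of pressure: P_au = E_h/a₀³ = m_e⁴e¹⁰/((4πε₀)⁵ℏ⁸) = 2.929e13 Pa.
7.89e-30 / 2.929e13 = 2.694e-43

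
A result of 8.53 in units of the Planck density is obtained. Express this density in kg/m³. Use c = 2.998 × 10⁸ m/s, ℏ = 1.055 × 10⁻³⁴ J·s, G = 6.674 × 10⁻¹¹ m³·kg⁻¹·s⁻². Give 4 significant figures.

One Planck density: ρ_P = c⁵/(ℏG²) = 5.154 × 10⁹⁶ kg/m³.
8.53 × 5.154 × 10⁹⁶ kg/m³ = 4.396 × 10⁹⁷ kg/m³

4.396 × 10⁹⁷ kg/m³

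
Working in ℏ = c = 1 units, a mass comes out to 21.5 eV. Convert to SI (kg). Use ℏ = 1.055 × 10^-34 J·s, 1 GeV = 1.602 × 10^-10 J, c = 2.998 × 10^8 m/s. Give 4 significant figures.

3.832 × 10^-35 kg

Mass is [E]/c²; divide by c².
1 GeV → 1/c² × (1 GeV in J) = 1.782 × 10^-27 kg.
Convert the energy scale: 21.5 eV = 2.15 × 10^-8 GeV.
Result: 2.15 × 10^-8 × 1.782 × 10^-27 = 3.832 × 10^-35 kg.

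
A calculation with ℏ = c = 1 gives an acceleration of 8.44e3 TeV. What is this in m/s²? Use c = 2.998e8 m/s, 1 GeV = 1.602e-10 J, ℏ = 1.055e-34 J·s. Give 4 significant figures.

3.842e39 m/s²

Acceleration is [L]/[T]² = c·[E]/ℏ.
1 GeV → c/ℏ × (1 GeV in J) = 4.552e32 m/s².
Convert the energy scale: 8.44e3 TeV = 8.44e6 GeV.
Result: 8.44e6 × 4.552e32 = 3.842e39 m/s².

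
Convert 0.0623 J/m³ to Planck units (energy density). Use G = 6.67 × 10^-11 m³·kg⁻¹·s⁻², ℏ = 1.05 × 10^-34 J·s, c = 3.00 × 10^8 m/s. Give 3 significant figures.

1.33 × 10^-115

Planck energy density: u_P = c⁷/(ℏG²) = 4.68 × 10^113 J/m³.
0.0623 / 4.68 × 10^113 = 1.33 × 10^-115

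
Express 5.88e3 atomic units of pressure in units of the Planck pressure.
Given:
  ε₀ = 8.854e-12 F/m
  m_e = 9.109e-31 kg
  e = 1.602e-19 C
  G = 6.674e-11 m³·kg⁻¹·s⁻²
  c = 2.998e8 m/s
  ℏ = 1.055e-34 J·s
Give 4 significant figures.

3.718e-97

atomic unit of pressure: P_au = E_h/a₀³ = m_e⁴e¹⁰/((4πε₀)⁵ℏ⁸) = 2.929e13 Pa
Planck pressure: p_P = c⁷/(ℏG²) = 4.632e113 Pa
5.88e3 × 2.929e13 / 4.632e113 = 3.718e-97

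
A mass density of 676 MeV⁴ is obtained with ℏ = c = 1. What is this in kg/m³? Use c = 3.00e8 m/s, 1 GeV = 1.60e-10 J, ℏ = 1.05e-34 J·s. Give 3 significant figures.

Mass density is [E]/(c²[L]³) = [E]⁴/(ℏ³c⁵).
1 GeV⁴ → 1/(ℏ³c⁵) × (1 GeV in J)⁴ = 2.33e20 kg/m³.
Convert the energy scale: 676 MeV⁴ = 6.76e-10 GeV⁴.
Result: 6.76e-10 × 2.33e20 = 1.57e11 kg/m³.

1.57e11 kg/m³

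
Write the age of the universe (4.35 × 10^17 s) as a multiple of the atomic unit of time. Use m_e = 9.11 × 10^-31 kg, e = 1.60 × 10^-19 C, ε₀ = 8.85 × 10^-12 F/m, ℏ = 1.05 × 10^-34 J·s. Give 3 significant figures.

atomic unit of time: τ_au = (4πε₀)²ℏ³/(m_e e⁴) = 2.40 × 10^-17 s.
4.35 × 10^17 / 2.40 × 10^-17 = 1.81 × 10^34

1.81 × 10^34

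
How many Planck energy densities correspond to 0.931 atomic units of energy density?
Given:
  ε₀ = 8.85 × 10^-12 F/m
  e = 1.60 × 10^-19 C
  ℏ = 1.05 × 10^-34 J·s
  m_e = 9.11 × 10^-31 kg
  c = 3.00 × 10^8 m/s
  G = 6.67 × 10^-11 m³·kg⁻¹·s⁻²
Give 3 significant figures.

atomic unit of energy density: u_au = E_h/a₀³ = m_e⁴e¹⁰/((4πε₀)⁵ℏ⁸) = 3.01 × 10^13 J/m³
Planck energy density: u_P = c⁷/(ℏG²) = 4.68 × 10^113 J/m³
0.931 × 3.01 × 10^13 / 4.68 × 10^113 = 5.99 × 10^-101

5.99 × 10^-101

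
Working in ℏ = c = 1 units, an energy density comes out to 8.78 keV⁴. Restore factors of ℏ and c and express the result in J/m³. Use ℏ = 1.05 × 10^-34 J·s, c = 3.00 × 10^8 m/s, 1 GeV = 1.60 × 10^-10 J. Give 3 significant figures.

1.84 × 10^14 J/m³

[E]/[L]³ = [E]⁴/(ℏc)³; restore (ℏc)⁻³.
1 GeV⁴ → 1/(ℏc)³ × (1 GeV in J)⁴ = 2.10 × 10^37 J/m³.
Convert the energy scale: 8.78 keV⁴ = 8.78 × 10^-24 GeV⁴.
Result: 8.78 × 10^-24 × 2.10 × 10^37 = 1.84 × 10^14 J/m³.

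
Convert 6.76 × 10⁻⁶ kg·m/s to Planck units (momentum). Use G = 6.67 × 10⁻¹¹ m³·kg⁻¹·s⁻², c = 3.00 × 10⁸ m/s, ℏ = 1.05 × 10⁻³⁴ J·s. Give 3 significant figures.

1.04 × 10⁻⁶

Planck momentum: p_P = √(ℏc³/G) = 6.52 kg·m/s.
6.76 × 10⁻⁶ / 6.52 = 1.04 × 10⁻⁶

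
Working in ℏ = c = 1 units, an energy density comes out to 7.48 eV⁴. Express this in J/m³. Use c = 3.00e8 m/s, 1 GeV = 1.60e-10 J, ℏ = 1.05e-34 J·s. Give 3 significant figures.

157 J/m³

[E]/[L]³ = [E]⁴/(ℏc)³; restore (ℏc)⁻³.
1 GeV⁴ → 1/(ℏc)³ × (1 GeV in J)⁴ = 2.10e37 J/m³.
Convert the energy scale: 7.48 eV⁴ = 7.48e-36 GeV⁴.
Result: 7.48e-36 × 2.10e37 = 157 J/m³.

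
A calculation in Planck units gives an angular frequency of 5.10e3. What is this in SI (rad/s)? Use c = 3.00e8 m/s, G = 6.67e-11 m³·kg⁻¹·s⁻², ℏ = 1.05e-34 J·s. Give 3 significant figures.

9.50e46 rad/s

One Planck angular frequency: ω_P = √(c⁵/(ℏG)) = 1.86e43 rad/s.
5.10e3 × 1.86e43 rad/s = 9.50e46 rad/s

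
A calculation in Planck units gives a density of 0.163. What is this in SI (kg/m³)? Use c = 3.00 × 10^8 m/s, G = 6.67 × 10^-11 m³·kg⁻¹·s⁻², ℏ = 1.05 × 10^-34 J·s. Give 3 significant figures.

8.48 × 10^95 kg/m³

One Planck density: ρ_P = c⁵/(ℏG²) = 5.20 × 10^96 kg/m³.
0.163 × 5.20 × 10^96 kg/m³ = 8.48 × 10^95 kg/m³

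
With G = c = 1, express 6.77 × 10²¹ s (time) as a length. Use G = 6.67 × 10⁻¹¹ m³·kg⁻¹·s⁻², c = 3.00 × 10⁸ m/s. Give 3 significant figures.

2.03 × 10³⁰ m

Time → length via c.
6.77 × 10²¹ s × (c) = 2.03 × 10³⁰ m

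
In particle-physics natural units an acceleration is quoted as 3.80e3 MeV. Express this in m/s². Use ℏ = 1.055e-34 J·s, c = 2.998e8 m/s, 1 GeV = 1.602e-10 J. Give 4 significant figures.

Acceleration is [L]/[T]² = c·[E]/ℏ.
1 GeV → c/ℏ × (1 GeV in J) = 4.552e32 m/s².
Convert the energy scale: 3.80e3 MeV = 3.80 GeV.
Result: 3.80 × 4.552e32 = 1.730e33 m/s².

1.730e33 m/s²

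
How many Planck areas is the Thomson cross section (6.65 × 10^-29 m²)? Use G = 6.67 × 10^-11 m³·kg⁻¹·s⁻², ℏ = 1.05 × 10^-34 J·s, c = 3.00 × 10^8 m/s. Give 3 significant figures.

Planck area: A_P = ℏG/c³ = 2.59 × 10^-70 m².
6.65 × 10^-29 / 2.59 × 10^-70 = 2.56 × 10^41

2.56 × 10^41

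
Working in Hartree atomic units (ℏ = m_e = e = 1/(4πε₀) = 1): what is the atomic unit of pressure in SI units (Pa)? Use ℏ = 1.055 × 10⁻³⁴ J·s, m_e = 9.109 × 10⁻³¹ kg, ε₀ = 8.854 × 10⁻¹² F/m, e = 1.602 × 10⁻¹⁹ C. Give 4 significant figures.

2.929 × 10¹³ Pa

The unique combination of the constants set to 1 with dimensions of pressure is P_au = E_h/a₀³ = m_e⁴e¹⁰/((4πε₀)⁵ℏ⁸).
E_h = 4.354 × 10⁻¹⁸ J
a₀ = 5.297 × 10⁻¹¹ m
E_h/a₀³ = 2.929 × 10¹³ Pa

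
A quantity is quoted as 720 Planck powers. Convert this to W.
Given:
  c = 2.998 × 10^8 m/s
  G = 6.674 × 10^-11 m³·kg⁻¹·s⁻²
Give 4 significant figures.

2.613 × 10^55 W

One Planck power: P_P = c⁵/G = 3.629 × 10^52 W.
720 × 3.629 × 10^52 W = 2.613 × 10^55 W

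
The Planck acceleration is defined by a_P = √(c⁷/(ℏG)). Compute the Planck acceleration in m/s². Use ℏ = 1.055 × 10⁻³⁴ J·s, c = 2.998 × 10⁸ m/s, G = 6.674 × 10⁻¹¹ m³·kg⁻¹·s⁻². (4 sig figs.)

a_P = √(c⁷/(ℏG))
  = √(3.092 × 10¹⁰³)
  = 5.560 × 10⁵¹ m/s²

5.560 × 10⁵¹ m/s²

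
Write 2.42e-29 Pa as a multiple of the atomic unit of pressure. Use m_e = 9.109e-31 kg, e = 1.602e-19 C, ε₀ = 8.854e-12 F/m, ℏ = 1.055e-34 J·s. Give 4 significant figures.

atomic unit of pressure: P_au = E_h/a₀³ = m_e⁴e¹⁰/((4πε₀)⁵ℏ⁸) = 2.929e13 Pa.
2.42e-29 / 2.929e13 = 8.262e-43

8.262e-43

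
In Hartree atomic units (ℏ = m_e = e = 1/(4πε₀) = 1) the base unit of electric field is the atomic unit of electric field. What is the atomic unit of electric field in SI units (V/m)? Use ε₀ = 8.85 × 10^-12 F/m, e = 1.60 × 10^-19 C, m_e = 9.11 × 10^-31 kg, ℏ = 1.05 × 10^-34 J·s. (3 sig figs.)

5.20 × 10^11 V/m

E_au = E_h/(e a₀) = m_e²e⁵/((4πε₀)³ℏ⁴)
E_h = 4.38 × 10^-18 J
a₀ = 5.26 × 10^-11 m
E_h/(e·a₀) = 5.20 × 10^11 V/m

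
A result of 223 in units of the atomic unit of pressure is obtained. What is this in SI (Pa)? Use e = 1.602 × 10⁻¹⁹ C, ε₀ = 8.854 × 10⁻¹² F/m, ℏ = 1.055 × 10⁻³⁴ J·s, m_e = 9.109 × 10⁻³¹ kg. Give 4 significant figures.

6.532 × 10¹⁵ Pa

One atomic unit of pressure: P_au = E_h/a₀³ = m_e⁴e¹⁰/((4πε₀)⁵ℏ⁸) = 2.929 × 10¹³ Pa.
223 × 2.929 × 10¹³ Pa = 6.532 × 10¹⁵ Pa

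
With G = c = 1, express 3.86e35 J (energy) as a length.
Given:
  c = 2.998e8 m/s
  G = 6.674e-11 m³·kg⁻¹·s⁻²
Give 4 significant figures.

3.189e-9 m

Energy → length via G/c⁴.
3.86e35 J × (G/c⁴) = 3.189e-9 m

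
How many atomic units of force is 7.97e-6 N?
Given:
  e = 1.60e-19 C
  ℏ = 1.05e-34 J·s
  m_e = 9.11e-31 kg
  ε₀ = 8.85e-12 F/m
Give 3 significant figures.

95.7

atomic unit of force: F_au = E_h/a₀ = m_e²e⁶/((4πε₀)³ℏ⁴) = 8.33e-8 N.
7.97e-6 / 8.33e-8 = 95.7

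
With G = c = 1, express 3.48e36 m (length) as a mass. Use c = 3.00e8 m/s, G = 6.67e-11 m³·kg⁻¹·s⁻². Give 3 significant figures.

Length → mass via c²/G.
3.48e36 m × (c²/G) = 4.70e63 kg

4.70e63 kg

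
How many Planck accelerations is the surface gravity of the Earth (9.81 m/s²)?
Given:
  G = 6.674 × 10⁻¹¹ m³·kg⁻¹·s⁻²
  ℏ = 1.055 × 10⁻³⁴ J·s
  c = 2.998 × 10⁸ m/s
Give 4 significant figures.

1.764 × 10⁻⁵¹

Planck acceleration: a_P = √(c⁷/(ℏG)) = 5.560 × 10⁵¹ m/s².
9.81 / 5.560 × 10⁵¹ = 1.764 × 10⁻⁵¹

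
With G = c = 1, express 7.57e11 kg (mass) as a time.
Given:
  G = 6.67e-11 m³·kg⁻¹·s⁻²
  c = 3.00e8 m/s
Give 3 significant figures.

1.87e-24 s

Mass → time via G/c³.
7.57e11 kg × (G/c³) = 1.87e-24 s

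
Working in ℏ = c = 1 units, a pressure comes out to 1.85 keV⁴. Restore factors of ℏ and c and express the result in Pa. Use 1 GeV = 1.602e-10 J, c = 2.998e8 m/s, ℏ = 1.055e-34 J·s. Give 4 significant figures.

3.851e13 Pa

Pressure is [E]/[L]³ = [E]⁴/(ℏc)³.
1 GeV⁴ → 1/(ℏc)³ × (1 GeV in J)⁴ = 2.082e37 Pa.
Convert the energy scale: 1.85 keV⁴ = 1.85e-24 GeV⁴.
Result: 1.85e-24 × 2.082e37 = 3.851e13 Pa.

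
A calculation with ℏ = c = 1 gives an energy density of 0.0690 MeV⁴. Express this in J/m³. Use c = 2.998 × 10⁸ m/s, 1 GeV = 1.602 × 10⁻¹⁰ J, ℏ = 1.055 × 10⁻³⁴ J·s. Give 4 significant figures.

[E]/[L]³ = [E]⁴/(ℏc)³; restore (ℏc)⁻³.
1 GeV⁴ → 1/(ℏc)³ × (1 GeV in J)⁴ = 2.082 × 10³⁷ J/m³.
Convert the energy scale: 0.0690 MeV⁴ = 6.90 × 10⁻¹⁴ GeV⁴.
Result: 6.90 × 10⁻¹⁴ × 2.082 × 10³⁷ = 1.436 × 10²⁴ J/m³.

1.436 × 10²⁴ J/m³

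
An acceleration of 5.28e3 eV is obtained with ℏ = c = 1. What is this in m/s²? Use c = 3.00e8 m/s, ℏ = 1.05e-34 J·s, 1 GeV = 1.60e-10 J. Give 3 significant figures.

2.41e27 m/s²

Acceleration is [L]/[T]² = c·[E]/ℏ.
1 GeV → c/ℏ × (1 GeV in J) = 4.57e32 m/s².
Convert the energy scale: 5.28e3 eV = 5.28e-6 GeV.
Result: 5.28e-6 × 4.57e32 = 2.41e27 m/s².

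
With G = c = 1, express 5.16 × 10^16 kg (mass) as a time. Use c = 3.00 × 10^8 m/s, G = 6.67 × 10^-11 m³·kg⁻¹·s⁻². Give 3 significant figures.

1.27 × 10^-19 s

Mass → time via G/c³.
5.16 × 10^16 kg × (G/c³) = 1.27 × 10^-19 s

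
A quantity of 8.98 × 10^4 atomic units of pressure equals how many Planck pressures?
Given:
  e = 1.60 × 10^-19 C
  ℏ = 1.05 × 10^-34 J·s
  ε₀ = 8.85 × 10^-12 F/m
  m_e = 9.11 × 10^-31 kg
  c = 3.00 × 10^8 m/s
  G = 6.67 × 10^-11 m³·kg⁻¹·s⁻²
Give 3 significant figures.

5.78 × 10^-96

atomic unit of pressure: P_au = E_h/a₀³ = m_e⁴e¹⁰/((4πε₀)⁵ℏ⁸) = 3.01 × 10^13 Pa
Planck pressure: p_P = c⁷/(ℏG²) = 4.68 × 10^113 Pa
8.98 × 10^4 × 3.01 × 10^13 / 4.68 × 10^113 = 5.78 × 10^-96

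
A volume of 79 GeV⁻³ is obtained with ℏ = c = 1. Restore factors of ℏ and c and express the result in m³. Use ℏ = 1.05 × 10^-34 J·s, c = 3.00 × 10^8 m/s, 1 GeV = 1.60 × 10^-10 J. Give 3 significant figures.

6.03 × 10^-46 m³

Volume is [L]³ = [E]⁻³·(ℏc)³.
1 GeV⁻³ → (ℏc)³ × (1 GeV in J)⁻³ = 7.63 × 10^-48 m³.
Result: 79 × 7.63 × 10^-48 = 6.03 × 10^-46 m³.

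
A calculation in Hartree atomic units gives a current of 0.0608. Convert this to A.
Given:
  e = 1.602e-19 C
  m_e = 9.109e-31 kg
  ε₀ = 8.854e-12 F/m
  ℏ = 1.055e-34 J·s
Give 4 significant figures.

4.020e-4 A

One atomic unit of electric current: I_au = e E_h/ℏ = m_e e⁵/((4πε₀)²ℏ³) = 6.612e-3 A.
0.0608 × 6.612e-3 A = 4.020e-4 A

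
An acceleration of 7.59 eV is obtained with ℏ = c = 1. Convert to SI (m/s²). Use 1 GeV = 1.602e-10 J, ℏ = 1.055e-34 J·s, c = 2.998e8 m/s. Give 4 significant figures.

Acceleration is [L]/[T]² = c·[E]/ℏ.
1 GeV → c/ℏ × (1 GeV in J) = 4.552e32 m/s².
Convert the energy scale: 7.59 eV = 7.59e-9 GeV.
Result: 7.59e-9 × 4.552e32 = 3.455e24 m/s².

3.455e24 m/s²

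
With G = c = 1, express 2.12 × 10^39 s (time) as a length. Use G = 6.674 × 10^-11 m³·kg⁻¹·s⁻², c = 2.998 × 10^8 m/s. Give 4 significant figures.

Time → length via c.
2.12 × 10^39 s × (c) = 6.356 × 10^47 m

6.356 × 10^47 m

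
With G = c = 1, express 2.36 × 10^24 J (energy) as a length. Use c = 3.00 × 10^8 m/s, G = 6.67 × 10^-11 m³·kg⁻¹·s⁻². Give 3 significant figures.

1.94 × 10^-20 m

Energy → length via G/c⁴.
2.36 × 10^24 J × (G/c⁴) = 1.94 × 10^-20 m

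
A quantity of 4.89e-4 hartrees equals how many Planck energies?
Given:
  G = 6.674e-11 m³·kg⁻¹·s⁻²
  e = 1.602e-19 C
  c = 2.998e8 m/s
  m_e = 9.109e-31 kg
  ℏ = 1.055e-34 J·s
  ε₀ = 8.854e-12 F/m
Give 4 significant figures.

1.088e-30

hartree: E_h = m_e e⁴/(4πε₀ℏ)² = 4.354e-18 J
Planck energy: E_P = √(ℏc⁵/G) = 1.957e9 J
4.89e-4 × 4.354e-18 / 1.957e9 = 1.088e-30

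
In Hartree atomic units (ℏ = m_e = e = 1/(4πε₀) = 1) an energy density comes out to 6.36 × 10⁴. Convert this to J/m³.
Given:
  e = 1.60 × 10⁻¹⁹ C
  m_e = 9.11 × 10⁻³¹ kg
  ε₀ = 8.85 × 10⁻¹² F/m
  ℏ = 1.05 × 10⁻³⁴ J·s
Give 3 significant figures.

One atomic unit of energy density: u_au = E_h/a₀³ = m_e⁴e¹⁰/((4πε₀)⁵ℏ⁸) = 3.01 × 10¹³ J/m³.
6.36 × 10⁴ × 3.01 × 10¹³ J/m³ = 1.92 × 10¹⁸ J/m³

1.92 × 10¹⁸ J/m³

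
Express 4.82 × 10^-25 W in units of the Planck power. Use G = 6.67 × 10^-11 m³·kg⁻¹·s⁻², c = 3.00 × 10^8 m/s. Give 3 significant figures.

Planck power: P_P = c⁵/G = 3.64 × 10^52 W.
4.82 × 10^-25 / 3.64 × 10^52 = 1.32 × 10^-77

1.32 × 10^-77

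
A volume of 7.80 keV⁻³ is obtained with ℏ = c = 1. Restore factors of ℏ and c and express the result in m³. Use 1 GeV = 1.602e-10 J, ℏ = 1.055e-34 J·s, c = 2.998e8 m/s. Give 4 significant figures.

6.003e-29 m³

Volume is [L]³ = [E]⁻³·(ℏc)³.
1 GeV⁻³ → (ℏc)³ × (1 GeV in J)⁻³ = 7.696e-48 m³.
Convert the energy scale: 7.80 keV⁻³ = 7.80e18 GeV⁻³.
Result: 7.80e18 × 7.696e-48 = 6.003e-29 m³.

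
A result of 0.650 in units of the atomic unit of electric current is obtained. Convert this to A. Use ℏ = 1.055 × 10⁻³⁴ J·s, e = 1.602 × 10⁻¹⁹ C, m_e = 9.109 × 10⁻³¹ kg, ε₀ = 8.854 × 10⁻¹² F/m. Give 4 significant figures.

One atomic unit of electric current: I_au = e E_h/ℏ = m_e e⁵/((4πε₀)²ℏ³) = 6.612 × 10⁻³ A.
0.650 × 6.612 × 10⁻³ A = 4.298 × 10⁻³ A

4.298 × 10⁻³ A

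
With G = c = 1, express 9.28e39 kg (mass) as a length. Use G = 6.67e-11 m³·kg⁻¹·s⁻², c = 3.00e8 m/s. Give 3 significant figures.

In G = c = 1 units mass has dimensions of length; the conversion factor is G/c².
9.28e39 kg × (G/c²) = 6.88e12 m

6.88e12 m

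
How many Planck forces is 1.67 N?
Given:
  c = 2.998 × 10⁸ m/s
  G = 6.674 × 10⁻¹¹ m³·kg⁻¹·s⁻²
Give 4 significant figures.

Planck force: F_P = c⁴/G = 1.210 × 10⁴⁴ N.
1.67 / 1.210 × 10⁴⁴ = 1.380 × 10⁻⁴⁴

1.380 × 10⁻⁴⁴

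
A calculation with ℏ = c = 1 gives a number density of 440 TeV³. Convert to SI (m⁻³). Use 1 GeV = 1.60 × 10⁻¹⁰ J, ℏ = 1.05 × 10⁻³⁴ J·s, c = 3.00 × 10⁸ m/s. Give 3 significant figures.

Number density is [L]⁻³ = [E]³/(ℏc)³.
1 GeV³ → 1/(ℏc)³ × (1 GeV in J)³ = 1.31 × 10⁴⁷ m⁻³.
Convert the energy scale: 440 TeV³ = 4.40 × 10¹¹ GeV³.
Result: 4.40 × 10¹¹ × 1.31 × 10⁴⁷ = 5.77 × 10⁵⁸ m⁻³.

5.77 × 10⁵⁸ m⁻³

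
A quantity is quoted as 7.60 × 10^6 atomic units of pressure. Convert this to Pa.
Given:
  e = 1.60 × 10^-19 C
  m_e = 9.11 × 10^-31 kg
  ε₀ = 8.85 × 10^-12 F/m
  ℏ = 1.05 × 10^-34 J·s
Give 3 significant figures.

One atomic unit of pressure: P_au = E_h/a₀³ = m_e⁴e¹⁰/((4πε₀)⁵ℏ⁸) = 3.01 × 10^13 Pa.
7.60 × 10^6 × 3.01 × 10^13 Pa = 2.29 × 10^20 Pa

2.29 × 10^20 Pa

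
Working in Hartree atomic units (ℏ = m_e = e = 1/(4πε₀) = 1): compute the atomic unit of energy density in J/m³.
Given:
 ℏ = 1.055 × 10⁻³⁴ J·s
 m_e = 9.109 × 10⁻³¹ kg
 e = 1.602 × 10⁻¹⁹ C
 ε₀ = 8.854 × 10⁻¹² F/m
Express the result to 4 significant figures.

Dimensional analysis gives u_au = E_h/a₀³ = m_e⁴e¹⁰/((4πε₀)⁵ℏ⁸).
E_h = 4.354 × 10⁻¹⁸ J
a₀ = 5.297 × 10⁻¹¹ m
E_h/a₀³ = 2.929 × 10¹³ J/m³

2.929 × 10¹³ J/m³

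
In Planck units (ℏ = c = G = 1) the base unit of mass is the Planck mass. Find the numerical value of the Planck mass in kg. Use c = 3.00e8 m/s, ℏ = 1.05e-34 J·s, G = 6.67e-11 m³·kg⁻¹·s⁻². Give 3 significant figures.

2.17e-8 kg

m_P = √(ℏc/G)
  = √(4.72e-16)
  = 2.17e-8 kg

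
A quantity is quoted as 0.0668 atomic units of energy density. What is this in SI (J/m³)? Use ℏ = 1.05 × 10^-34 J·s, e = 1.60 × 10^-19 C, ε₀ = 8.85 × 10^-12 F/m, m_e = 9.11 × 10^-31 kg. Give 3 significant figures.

2.01 × 10^12 J/m³

One atomic unit of energy density: u_au = E_h/a₀³ = m_e⁴e¹⁰/((4πε₀)⁵ℏ⁸) = 3.01 × 10^13 J/m³.
0.0668 × 3.01 × 10^13 J/m³ = 2.01 × 10^12 J/m³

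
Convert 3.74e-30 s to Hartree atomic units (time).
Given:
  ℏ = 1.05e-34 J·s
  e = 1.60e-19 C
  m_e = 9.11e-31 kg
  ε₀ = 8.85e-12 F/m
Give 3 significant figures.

atomic unit of time: τ_au = (4πε₀)²ℏ³/(m_e e⁴) = 2.40e-17 s.
3.74e-30 / 2.40e-17 = 1.56e-13

1.56e-13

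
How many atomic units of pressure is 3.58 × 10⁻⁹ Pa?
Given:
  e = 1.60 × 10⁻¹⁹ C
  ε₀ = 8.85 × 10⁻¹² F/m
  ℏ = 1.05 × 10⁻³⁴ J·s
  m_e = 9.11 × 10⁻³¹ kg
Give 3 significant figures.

atomic unit of pressure: P_au = E_h/a₀³ = m_e⁴e¹⁰/((4πε₀)⁵ℏ⁸) = 3.01 × 10¹³ Pa.
3.58 × 10⁻⁹ / 3.01 × 10¹³ = 1.19 × 10⁻²²

1.19 × 10⁻²²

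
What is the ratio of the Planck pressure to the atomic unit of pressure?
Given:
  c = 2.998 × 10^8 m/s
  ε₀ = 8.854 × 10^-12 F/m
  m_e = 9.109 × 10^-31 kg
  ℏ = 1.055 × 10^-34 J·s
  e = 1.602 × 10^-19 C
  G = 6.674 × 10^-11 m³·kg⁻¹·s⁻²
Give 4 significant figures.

1.581 × 10^100

Planck pressure: p_P = c⁷/(ℏG²) = 4.632 × 10^113 Pa
atomic unit of pressure: P_au = E_h/a₀³ = m_e⁴e¹⁰/((4πε₀)⁵ℏ⁸) = 2.929 × 10^13 Pa
ratio = 4.632 × 10^113 / 2.929 × 10^13 = 1.581 × 10^100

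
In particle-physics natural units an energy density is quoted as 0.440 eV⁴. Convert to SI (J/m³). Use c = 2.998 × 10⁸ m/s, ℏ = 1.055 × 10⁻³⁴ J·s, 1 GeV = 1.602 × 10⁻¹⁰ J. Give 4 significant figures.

9.159 J/m³

[E]/[L]³ = [E]⁴/(ℏc)³; restore (ℏc)⁻³.
1 GeV⁴ → 1/(ℏc)³ × (1 GeV in J)⁴ = 2.082 × 10³⁷ J/m³.
Convert the energy scale: 0.440 eV⁴ = 4.40 × 10⁻³⁷ GeV⁴.
Result: 4.40 × 10⁻³⁷ × 2.082 × 10³⁷ = 9.159 J/m³.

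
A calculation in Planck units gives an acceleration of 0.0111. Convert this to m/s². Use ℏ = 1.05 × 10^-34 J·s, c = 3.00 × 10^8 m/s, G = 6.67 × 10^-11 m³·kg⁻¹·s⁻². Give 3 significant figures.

6.20 × 10^49 m/s²

One Planck acceleration: a_P = √(c⁷/(ℏG)) = 5.59 × 10^51 m/s².
0.0111 × 5.59 × 10^51 m/s² = 6.20 × 10^49 m/s²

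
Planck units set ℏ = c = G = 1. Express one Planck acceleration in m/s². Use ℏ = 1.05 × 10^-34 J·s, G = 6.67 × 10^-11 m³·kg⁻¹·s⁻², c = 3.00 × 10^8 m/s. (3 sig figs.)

5.59 × 10^51 m/s²

From ℏ = c = G = 1 the acceleration scale is a_P = √(c⁷/(ℏG)).
  = √(3.12 × 10^103)
  = 5.59 × 10^51 m/s²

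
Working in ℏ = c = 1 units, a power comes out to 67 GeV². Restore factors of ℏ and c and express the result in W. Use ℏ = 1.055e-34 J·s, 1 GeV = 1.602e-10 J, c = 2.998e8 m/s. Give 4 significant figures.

1.630e16 W

Power is [E]/[T] = [E]²/ℏ.
1 GeV² → 1/ℏ × (1 GeV in J)² = 2.433e14 W.
Result: 67 × 2.433e14 = 1.630e16 W.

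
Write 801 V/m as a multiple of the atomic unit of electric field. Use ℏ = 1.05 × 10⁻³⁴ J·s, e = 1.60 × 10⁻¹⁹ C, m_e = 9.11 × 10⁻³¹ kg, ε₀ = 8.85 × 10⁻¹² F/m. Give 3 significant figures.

1.54 × 10⁻⁹

atomic unit of electric field: E_au = E_h/(e a₀) = m_e²e⁵/((4πε₀)³ℏ⁴) = 5.20 × 10¹¹ V/m.
801 / 5.20 × 10¹¹ = 1.54 × 10⁻⁹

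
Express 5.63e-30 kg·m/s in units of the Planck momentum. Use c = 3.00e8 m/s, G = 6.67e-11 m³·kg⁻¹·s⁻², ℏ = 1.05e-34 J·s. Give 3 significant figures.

8.64e-31

Planck momentum: p_P = √(ℏc³/G) = 6.52 kg·m/s.
5.63e-30 / 6.52 = 8.64e-31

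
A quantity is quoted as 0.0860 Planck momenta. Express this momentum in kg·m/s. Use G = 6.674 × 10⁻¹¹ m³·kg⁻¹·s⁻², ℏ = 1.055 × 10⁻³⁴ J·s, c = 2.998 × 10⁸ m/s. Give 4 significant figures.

0.5613 kg·m/s

One Planck momentum: p_P = √(ℏc³/G) = 6.527 kg·m/s.
0.0860 × 6.527 kg·m/s = 0.5613 kg·m/s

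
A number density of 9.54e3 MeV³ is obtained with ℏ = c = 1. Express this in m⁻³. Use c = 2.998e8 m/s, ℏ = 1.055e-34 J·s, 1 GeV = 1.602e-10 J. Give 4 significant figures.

1.240e42 m⁻³

Number density is [L]⁻³ = [E]³/(ℏc)³.
1 GeV³ → 1/(ℏc)³ × (1 GeV in J)³ = 1.299e47 m⁻³.
Convert the energy scale: 9.54e3 MeV³ = 9.54e-6 GeV³.
Result: 9.54e-6 × 1.299e47 = 1.240e42 m⁻³.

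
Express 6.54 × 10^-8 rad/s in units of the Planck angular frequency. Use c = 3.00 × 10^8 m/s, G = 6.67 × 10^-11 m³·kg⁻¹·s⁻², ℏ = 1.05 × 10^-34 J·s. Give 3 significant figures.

Planck angular frequency: ω_P = √(c⁵/(ℏG)) = 1.86 × 10^43 rad/s.
6.54 × 10^-8 / 1.86 × 10^43 = 3.51 × 10^-51

3.51 × 10^-51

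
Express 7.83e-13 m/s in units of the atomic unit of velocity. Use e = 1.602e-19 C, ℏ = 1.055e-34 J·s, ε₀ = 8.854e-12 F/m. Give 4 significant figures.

3.581e-19

atomic unit of velocity: v_au = e²/(4πε₀ℏ) = 2.186e6 m/s.
7.83e-13 / 2.186e6 = 3.581e-19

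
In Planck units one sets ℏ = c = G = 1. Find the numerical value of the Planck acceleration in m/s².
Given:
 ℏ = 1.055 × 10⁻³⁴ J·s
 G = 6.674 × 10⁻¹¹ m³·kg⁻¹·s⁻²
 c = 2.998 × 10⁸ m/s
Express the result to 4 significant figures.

a_P = √(c⁷/(ℏG))
  = √(3.092 × 10¹⁰³)
  = 5.560 × 10⁵¹ m/s²

5.560 × 10⁵¹ m/s²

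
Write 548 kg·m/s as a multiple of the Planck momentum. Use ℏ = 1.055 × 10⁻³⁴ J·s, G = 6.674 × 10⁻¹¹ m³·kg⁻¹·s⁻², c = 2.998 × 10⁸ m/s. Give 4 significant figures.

Planck momentum: p_P = √(ℏc³/G) = 6.527 kg·m/s.
548 / 6.527 = 83.97

83.97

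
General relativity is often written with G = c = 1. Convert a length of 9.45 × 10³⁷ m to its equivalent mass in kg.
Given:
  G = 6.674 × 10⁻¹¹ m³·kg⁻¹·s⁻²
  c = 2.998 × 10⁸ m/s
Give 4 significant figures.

Length → mass via c²/G.
9.45 × 10³⁷ m × (c²/G) = 1.273 × 10⁶⁵ kg

1.273 × 10⁶⁵ kg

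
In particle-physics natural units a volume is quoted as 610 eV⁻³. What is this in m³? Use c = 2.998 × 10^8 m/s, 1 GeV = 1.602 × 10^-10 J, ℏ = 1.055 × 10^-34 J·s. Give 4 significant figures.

Volume is [L]³ = [E]⁻³·(ℏc)³.
1 GeV⁻³ → (ℏc)³ × (1 GeV in J)⁻³ = 7.696 × 10^-48 m³.
Convert the energy scale: 610 eV⁻³ = 6.10 × 10^29 GeV⁻³.
Result: 6.10 × 10^29 × 7.696 × 10^-48 = 4.695 × 10^-18 m³.

4.695 × 10^-18 m³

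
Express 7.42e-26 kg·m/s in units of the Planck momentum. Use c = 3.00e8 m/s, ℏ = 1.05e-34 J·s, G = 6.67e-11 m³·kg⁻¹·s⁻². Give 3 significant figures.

1.14e-26

Planck momentum: p_P = √(ℏc³/G) = 6.52 kg·m/s.
7.42e-26 / 6.52 = 1.14e-26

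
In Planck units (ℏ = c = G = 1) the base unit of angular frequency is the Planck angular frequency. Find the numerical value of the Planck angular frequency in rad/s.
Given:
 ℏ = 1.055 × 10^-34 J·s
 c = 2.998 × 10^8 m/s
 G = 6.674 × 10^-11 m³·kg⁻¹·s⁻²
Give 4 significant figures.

1.855 × 10^43 rad/s

ω_P = √(c⁵/(ℏG))
  = √(3.440 × 10^86)
  = 1.855 × 10^43 rad/s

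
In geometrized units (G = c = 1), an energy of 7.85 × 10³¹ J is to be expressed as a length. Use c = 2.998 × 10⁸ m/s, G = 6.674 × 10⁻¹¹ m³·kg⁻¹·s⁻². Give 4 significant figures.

6.485 × 10⁻¹³ m

Energy → length via G/c⁴.
7.85 × 10³¹ J × (G/c⁴) = 6.485 × 10⁻¹³ m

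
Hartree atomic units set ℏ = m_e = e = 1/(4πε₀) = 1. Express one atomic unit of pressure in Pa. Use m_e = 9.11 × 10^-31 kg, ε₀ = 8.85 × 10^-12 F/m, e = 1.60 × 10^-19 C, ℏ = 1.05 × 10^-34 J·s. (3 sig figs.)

3.01 × 10^13 Pa

From ℏ = m_e = e = 1/(4πε₀) = 1 the pressure scale is P_au = E_h/a₀³ = m_e⁴e¹⁰/((4πε₀)⁵ℏ⁸).
E_h = 4.38 × 10^-18 J
a₀ = 5.26 × 10^-11 m
E_h/a₀³ = 3.01 × 10^13 Pa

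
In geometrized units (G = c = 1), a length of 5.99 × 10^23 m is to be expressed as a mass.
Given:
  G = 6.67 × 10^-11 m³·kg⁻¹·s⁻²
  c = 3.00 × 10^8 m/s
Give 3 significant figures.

Length → mass via c²/G.
5.99 × 10^23 m × (c²/G) = 8.08 × 10^50 kg

8.08 × 10^50 kg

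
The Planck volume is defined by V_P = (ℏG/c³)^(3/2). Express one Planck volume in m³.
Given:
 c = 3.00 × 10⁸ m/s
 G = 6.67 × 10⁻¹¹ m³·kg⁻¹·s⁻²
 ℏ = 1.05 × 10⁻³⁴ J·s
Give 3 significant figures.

4.18 × 10⁻¹⁰⁵ m³

V_P = (ℏG/c³)^(3/2)
  = √(1.75 × 10⁻²⁰⁹)
  = 4.18 × 10⁻¹⁰⁵ m³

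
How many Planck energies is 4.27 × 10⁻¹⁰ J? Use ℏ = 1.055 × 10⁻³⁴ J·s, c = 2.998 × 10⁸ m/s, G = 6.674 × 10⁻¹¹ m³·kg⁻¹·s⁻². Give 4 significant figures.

2.182 × 10⁻¹⁹

Planck energy: E_P = √(ℏc⁵/G) = 1.957 × 10⁹ J.
4.27 × 10⁻¹⁰ / 1.957 × 10⁹ = 2.182 × 10⁻¹⁹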